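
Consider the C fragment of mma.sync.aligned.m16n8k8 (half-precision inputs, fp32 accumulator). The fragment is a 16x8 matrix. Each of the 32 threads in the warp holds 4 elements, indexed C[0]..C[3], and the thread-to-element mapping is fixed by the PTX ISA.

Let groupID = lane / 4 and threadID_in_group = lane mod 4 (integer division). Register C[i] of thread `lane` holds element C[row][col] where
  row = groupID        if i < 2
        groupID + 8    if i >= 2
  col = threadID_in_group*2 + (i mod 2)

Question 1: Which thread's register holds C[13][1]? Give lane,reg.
20,3

r:13=>grp=5,rB=1  c:1=>tig=0,lo=1
L=5*4+0=20  i=1*2+1=3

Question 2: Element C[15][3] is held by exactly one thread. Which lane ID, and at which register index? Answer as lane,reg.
r=15→G=7,rhi=1  c=3→T=1,p=1
L=7*4+1=29  i=1*2+1=3

29,3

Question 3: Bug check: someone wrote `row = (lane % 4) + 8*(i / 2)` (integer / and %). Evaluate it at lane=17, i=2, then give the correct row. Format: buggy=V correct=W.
buggy=9 correct=12

`(lane % 4) + 8*(i / 2)`[17,2]→9
17: G=4,T=1
[2] (4+8,1*2+0) = (12,2)
row: 9 vs 12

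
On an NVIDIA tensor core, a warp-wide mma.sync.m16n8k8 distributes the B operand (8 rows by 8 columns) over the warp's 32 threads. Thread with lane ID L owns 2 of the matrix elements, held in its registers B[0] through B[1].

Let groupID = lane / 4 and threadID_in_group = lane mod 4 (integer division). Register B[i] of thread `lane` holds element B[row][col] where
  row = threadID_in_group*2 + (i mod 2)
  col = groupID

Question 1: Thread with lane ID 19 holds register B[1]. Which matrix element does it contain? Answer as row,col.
7,4

lane 19: grp=4 (19/4), tig=3 (19%4)
i=1: r=3*2+1=7, c=grp=4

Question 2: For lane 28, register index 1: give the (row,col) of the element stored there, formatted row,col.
28: G=7,T=0
[1] (0*2+1,7) = (1,7)

1,7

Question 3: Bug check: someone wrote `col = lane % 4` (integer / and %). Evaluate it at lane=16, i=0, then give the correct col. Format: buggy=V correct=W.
`lane % 4`[16,0]=>0
lane 16: grp=4 (16/4), tig=0 (16%4)
i=0: r=0*2+0=0, c=grp=4
col: 0 vs 4

buggy=0 correct=4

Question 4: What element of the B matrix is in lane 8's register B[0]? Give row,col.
lane 8: grp=2 (8/4), tig=0 (8%4)
i=0: r=0*2+0=0, c=grp=2

0,2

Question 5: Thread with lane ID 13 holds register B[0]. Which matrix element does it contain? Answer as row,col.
lane 13->13/4=3, 13 mod 4=1
i=0  r:2·1+0->2  c:3

2,3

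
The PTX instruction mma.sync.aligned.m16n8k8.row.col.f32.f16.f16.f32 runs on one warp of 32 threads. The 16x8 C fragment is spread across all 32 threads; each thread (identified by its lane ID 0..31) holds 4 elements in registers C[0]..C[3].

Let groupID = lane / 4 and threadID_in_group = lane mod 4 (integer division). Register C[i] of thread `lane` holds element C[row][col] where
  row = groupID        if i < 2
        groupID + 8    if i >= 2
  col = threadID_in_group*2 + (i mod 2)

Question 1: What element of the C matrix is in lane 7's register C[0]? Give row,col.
1,6

lane 7->7/4=1, 7 mod 4=3
i=0  r:1+0->1  c:2·3+0->6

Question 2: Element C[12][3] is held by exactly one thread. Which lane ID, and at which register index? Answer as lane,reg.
17,3

r=12⇒gr=4,Rb=1  c=3⇒th=1,odd=1
L=4*4+1=17  i=1*2+1=3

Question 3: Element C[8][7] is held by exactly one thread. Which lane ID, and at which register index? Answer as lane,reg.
3,3

r=8→G=0,rhi=1  c=7→T=3,p=1
L=0*4+3=3  i=1*2+1=3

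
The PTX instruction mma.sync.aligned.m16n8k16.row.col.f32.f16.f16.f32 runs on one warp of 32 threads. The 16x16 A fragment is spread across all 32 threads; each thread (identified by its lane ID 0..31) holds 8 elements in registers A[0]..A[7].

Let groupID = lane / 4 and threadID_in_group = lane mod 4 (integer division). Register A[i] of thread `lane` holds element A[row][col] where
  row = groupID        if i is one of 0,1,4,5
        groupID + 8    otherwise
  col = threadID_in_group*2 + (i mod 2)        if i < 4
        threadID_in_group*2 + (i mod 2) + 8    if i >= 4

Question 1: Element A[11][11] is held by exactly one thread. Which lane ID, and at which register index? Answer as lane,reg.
r: 11->gid=3,r8=1  c: 11->c8=1,tid=1,i&1=1
L=3*4+1=13  i=1*4+1*2+1=7

13,7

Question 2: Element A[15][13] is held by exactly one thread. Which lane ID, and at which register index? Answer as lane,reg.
30,7

r=15→G=7,rhi=1  c=13→chi=1,T=2,p=1
L=7*4+2=30  i=1*4+1*2+1=7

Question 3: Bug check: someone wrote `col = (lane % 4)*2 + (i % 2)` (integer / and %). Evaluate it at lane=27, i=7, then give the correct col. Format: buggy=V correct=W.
`(lane % 4)*2 + (i % 2)`[27,7]⇒7
lane 27: gr=6 (27/4), th=3 (27%4)
i=7: r=6+8=14, c=3*2+1+8=15
col: 7 vs 15

buggy=7 correct=15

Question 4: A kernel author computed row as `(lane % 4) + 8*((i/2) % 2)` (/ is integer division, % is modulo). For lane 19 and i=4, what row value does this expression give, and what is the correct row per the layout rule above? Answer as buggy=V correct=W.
`(lane % 4) + 8*((i/2) % 2)`[19,4]⇒3
lane 19: gr=4 (19/4), th=3 (19%4)
i=4: r=4+0=4, c=3*2+0+8=14
row: 3 vs 4

buggy=3 correct=4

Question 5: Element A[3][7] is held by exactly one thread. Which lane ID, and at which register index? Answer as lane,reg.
r: 3->gid=3,r8=0  c: 7->c8=0,tid=3,i&1=1
L=3*4+3=15  i=0*4+0*2+1=1

15,1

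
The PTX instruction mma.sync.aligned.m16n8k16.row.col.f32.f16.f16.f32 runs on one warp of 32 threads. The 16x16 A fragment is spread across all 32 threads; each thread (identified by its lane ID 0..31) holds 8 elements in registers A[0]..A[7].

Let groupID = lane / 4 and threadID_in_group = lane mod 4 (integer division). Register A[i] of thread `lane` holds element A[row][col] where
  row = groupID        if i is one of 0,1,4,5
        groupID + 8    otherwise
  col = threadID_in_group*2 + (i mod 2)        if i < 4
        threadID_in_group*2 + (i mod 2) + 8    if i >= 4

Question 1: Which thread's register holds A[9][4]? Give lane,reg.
r:9=>grp=1,rB=1  c:4=>cB=0,tig=2,lo=0
L=1*4+2=6  i=0*4+1*2+0=2

6,2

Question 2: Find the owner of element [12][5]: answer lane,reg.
18,3

r:12=>grp=4,rB=1  c:5=>cB=0,tig=2,lo=1
L=4*4+2=18  i=0*4+1*2+1=3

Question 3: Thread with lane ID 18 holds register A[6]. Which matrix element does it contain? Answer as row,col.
12,12

18: gr=4,th=2
[6] (4+8,2*2+0+8) = (12,12)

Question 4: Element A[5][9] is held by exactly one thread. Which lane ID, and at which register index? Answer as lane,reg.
r:5=>grp=5,rB=0  c:9=>cB=1,tig=0,lo=1
L=5*4+0=20  i=1*4+0*2+1=5

20,5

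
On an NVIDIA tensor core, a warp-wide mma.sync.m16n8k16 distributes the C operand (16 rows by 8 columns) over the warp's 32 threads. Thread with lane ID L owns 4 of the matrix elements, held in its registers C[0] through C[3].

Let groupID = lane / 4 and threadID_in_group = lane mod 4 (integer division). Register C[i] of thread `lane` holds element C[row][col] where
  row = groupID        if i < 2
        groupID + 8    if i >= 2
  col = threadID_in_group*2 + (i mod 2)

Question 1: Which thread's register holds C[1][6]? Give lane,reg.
r=1->g=1,rb=0  c=6->t=3,b0=0
L=1*4+3=7  i=0*2+0=0

7,0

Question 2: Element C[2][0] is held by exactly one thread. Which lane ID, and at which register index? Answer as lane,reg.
8,0

r=2⇒gr=2,Rb=0  c=0⇒th=0,odd=0
L=2*4+0=8  i=0*2+0=0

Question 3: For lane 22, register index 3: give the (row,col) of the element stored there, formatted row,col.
lane 22: gid=5 (22/4), tid=2 (22%4)
i=3: r=5+8=13, c=2*2+1=5

13,5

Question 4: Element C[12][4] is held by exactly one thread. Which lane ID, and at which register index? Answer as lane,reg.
r=12→G=4,rhi=1  c=4→T=2,p=0
L=4*4+2=18  i=1*2+0=2

18,2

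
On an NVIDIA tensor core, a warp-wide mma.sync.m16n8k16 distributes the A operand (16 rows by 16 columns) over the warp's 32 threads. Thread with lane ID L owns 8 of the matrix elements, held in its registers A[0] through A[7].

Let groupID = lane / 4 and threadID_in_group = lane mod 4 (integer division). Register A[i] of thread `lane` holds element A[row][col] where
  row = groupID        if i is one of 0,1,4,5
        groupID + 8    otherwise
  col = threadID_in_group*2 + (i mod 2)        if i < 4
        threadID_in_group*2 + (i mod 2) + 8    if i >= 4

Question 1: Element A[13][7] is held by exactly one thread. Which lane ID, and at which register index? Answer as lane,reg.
23,3

r:13=>grp=5,rB=1  c:7=>cB=0,tig=3,lo=1
L=5*4+3=23  i=0*4+1*2+1=3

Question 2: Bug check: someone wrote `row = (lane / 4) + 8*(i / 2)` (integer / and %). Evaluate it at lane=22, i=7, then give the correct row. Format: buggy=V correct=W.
`(lane / 4) + 8*(i / 2)`[22,7]->29
22: gid=5,tid=2
[7] (5+8,2*2+1+8) = (13,13)
row: 29 vs 13

buggy=29 correct=13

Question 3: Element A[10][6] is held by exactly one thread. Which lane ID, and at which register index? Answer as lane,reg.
11,2

r:10=>grp=2,rB=1  c:6=>cB=0,tig=3,lo=0
L=2*4+3=11  i=0*4+1*2+0=2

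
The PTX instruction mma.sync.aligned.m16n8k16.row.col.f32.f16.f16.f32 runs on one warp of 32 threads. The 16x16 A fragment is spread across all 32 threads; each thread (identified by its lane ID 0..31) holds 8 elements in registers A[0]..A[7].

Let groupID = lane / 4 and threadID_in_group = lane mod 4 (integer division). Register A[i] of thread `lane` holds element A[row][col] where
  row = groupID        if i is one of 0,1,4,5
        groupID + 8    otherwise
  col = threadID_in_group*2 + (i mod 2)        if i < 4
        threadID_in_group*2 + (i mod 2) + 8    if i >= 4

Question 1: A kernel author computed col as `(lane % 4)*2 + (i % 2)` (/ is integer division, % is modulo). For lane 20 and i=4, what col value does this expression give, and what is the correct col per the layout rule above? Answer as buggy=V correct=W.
`(lane % 4)*2 + (i % 2)`[20,4]=>0
lane 20=>20/4=5, 20 mod 4=0
i=4  r:5+0=>5  c:2·0+0+8=>8
col: 0 vs 8

buggy=0 correct=8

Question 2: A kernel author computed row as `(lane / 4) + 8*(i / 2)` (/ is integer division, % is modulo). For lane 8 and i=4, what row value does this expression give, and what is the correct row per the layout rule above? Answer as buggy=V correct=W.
buggy=18 correct=2

`(lane / 4) + 8*(i / 2)`[8,4]=>18
lane 8: grp=2 (8/4), tig=0 (8%4)
i=4: r=2+0=2, c=0*2+0+8=8
row: 18 vs 2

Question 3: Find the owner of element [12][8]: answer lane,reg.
r=12→G=4,rhi=1  c=8→chi=1,T=0,p=0
L=4*4+0=16  i=1*4+1*2+0=6

16,6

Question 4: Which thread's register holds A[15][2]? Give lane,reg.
r: 15->gid=7,r8=1  c: 2->c8=0,tid=1,i&1=0
L=7*4+1=29  i=0*4+1*2+0=2

29,2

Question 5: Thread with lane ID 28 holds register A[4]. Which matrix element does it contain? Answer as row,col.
7,8

lane 28: G=7 (28/4), T=0 (28%4)
i=4: r=7+0=7, c=0*2+0+8=8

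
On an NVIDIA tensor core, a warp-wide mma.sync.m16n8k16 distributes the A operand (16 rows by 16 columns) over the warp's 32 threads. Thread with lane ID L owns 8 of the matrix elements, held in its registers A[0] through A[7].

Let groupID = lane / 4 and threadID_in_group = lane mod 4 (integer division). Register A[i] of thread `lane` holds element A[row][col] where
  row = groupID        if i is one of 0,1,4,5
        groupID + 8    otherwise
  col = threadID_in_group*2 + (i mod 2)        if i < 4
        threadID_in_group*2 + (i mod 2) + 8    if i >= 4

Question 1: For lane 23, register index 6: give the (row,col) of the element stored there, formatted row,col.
13,14

L=23->g=23>>2=5, t=23&3=3
[6]->row 5+8=13  col 3·2+0+8=14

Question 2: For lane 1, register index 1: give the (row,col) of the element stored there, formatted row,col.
lane 1: g=0 (1/4), t=1 (1%4)
i=1: r=0+0=0, c=1*2+1+0=3

0,3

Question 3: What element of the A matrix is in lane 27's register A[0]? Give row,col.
lane 27: gid=6 (27/4), tid=3 (27%4)
i=0: r=6+0=6, c=3*2+0+0=6

6,6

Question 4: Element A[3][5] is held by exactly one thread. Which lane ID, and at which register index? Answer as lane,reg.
14,1

r=3→G=3,rhi=0  c=5→chi=0,T=2,p=1
L=3*4+2=14  i=0*4+0*2+1=1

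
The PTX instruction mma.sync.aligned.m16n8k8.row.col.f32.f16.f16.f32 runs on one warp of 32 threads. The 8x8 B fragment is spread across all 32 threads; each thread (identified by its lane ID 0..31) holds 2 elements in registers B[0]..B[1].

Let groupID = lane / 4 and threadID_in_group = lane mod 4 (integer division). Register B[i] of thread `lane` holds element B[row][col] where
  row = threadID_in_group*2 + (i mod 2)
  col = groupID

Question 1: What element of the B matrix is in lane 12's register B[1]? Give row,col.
1,3

lane 12->12/4=3, 12 mod 4=0
i=1  r:2·0+1->1  c:3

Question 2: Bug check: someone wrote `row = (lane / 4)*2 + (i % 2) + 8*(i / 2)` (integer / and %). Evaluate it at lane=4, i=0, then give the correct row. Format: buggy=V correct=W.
buggy=2 correct=0

`(lane / 4)*2 + (i % 2) + 8*(i / 2)`[4,0]=>2
L=4=>grp=4>>2=1, tig=4&3=0
[0]=>row 0·2+0=0  col grp=1
row: 2 vs 0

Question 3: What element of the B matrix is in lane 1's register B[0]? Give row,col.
2,0

lane 1→1/4=0, 1 mod 4=1
i=0  r:2·1+0→2  c:0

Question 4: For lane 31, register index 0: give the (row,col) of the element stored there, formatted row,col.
6,7

lane 31->31/4=7, 31 mod 4=3
i=0  r:2·3+0->6  c:7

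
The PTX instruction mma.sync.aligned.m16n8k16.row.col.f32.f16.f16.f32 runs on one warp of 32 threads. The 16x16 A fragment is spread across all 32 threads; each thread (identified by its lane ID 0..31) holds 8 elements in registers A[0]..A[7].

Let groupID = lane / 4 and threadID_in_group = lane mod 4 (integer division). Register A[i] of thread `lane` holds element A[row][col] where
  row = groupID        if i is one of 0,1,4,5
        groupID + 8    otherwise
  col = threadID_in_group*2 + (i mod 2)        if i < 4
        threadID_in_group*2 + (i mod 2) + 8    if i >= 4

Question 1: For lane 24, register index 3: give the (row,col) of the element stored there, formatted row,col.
lane 24: gid=6 (24/4), tid=0 (24%4)
i=3: r=6+8=14, c=0*2+1+0=1

14,1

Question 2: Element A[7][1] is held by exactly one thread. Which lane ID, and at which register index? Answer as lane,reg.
28,1

r=7->g=7,rb=0  c=1->cb=0,t=0,b0=1
L=7*4+0=28  i=0*4+0*2+1=1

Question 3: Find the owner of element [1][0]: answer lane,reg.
4,0

r:1=>grp=1,rB=0  c:0=>cB=0,tig=0,lo=0
L=1*4+0=4  i=0*4+0*2+0=0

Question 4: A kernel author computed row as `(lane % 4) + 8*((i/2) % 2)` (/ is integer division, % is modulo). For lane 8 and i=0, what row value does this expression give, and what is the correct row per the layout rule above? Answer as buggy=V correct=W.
buggy=0 correct=2

`(lane % 4) + 8*((i/2) % 2)`[8,0]=>0
8: grp=2,tig=0
[0] (2+0,0*2+0+0) = (2,0)
row: 0 vs 2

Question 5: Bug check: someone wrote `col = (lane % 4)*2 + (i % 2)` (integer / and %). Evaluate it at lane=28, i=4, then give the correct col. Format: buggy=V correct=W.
buggy=0 correct=8

`(lane % 4)*2 + (i % 2)`[28,4]=>0
28: grp=7,tig=0
[4] (7+0,0*2+0+8) = (7,8)
col: 0 vs 8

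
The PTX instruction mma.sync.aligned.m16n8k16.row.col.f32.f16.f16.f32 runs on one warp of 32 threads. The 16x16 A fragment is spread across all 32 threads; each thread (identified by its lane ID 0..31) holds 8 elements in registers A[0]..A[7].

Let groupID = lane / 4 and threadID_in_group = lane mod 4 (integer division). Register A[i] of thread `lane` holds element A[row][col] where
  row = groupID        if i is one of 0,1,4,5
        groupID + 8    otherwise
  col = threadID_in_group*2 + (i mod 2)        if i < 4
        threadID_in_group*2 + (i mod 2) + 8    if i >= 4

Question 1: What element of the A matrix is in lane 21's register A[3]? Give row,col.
13,3

lane 21: G=5 (21/4), T=1 (21%4)
i=3: r=5+8=13, c=1*2+1+0=3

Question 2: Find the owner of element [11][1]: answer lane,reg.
r=11⇒gr=3,Rb=1  c=1⇒Cb=0,th=0,odd=1
L=3*4+0=12  i=0*4+1*2+1=3

12,3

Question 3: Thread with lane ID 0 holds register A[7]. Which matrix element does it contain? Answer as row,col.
L=0⇒gr=0>>2=0, th=0&3=0
[7]⇒row 0+8=8  col 0·2+1+8=9

8,9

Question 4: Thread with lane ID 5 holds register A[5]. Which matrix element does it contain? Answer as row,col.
lane 5->5/4=1, 5 mod 4=1
i=5  r:1+0->1  c:2·1+1+8->11

1,11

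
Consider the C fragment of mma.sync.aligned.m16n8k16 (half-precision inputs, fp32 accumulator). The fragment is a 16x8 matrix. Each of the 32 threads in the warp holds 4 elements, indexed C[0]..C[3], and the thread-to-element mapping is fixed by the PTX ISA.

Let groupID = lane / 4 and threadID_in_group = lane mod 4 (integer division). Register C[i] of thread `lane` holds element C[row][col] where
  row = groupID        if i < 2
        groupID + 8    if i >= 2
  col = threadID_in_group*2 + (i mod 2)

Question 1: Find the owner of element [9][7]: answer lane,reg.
7,3

r: 9->gid=1,r8=1  c: 7->tid=3,i&1=1
L=1*4+3=7  i=1*2+1=3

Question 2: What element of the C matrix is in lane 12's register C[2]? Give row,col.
lane 12: grp=3 (12/4), tig=0 (12%4)
i=2: r=3+8=11, c=0*2+0=0

11,0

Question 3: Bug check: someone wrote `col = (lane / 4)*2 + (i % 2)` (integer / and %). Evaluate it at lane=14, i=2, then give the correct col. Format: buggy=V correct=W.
buggy=6 correct=4

`(lane / 4)*2 + (i % 2)`[14,2]=>6
L=14=>grp=14>>2=3, tig=14&3=2
[2]=>row 3+8=11  col 2·2+0=4
col: 6 vs 4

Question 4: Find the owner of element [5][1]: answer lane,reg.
20,1

r: 5->gid=5,r8=0  c: 1->tid=0,i&1=1
L=5*4+0=20  i=0*2+1=1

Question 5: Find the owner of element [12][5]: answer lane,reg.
18,3

r: 12->gid=4,r8=1  c: 5->tid=2,i&1=1
L=4*4+2=18  i=1*2+1=3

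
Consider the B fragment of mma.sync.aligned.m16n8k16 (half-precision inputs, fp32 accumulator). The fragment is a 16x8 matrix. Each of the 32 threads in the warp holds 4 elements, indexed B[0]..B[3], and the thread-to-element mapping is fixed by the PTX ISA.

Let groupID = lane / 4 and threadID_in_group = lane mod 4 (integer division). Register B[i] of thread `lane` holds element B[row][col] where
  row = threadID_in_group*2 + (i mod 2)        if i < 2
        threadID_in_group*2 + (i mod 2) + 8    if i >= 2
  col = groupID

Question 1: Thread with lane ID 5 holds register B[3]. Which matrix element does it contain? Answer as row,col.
5: grp=1,tig=1
[3] (1*2+1+8,1) = (11,1)

11,1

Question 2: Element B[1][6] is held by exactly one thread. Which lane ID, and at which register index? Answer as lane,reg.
24,1

c: 6->gid=6  r: 1->r8=0,tid=0,i&1=1
L=6*4+0=24  i=0*2+1=1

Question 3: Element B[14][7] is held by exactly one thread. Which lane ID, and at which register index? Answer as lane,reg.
31,2

c:7=>grp=7  r:14=>rB=1,tig=3,lo=0
L=7*4+3=31  i=1*2+0=2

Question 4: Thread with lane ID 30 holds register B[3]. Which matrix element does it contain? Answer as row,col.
L=30->g=30>>2=7, t=30&3=2
[3]->row 2·2+1+8=13  col g=7

13,7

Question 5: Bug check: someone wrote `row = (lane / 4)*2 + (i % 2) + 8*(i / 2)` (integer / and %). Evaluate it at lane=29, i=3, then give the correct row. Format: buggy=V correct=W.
`(lane / 4)*2 + (i % 2) + 8*(i / 2)`[29,3]->23
L=29->gid=29>>2=7, tid=29&3=1
[3]->row 1·2+1+8=11  col gid=7
row: 23 vs 11

buggy=23 correct=11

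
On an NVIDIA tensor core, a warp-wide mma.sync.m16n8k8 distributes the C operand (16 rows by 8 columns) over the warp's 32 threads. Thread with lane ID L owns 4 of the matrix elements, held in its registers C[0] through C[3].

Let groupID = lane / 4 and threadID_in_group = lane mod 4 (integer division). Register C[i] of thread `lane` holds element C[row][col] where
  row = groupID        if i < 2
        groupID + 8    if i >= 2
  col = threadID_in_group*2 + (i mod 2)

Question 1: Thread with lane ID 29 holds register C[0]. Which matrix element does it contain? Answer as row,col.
lane 29: grp=7 (29/4), tig=1 (29%4)
i=0: r=7+0=7, c=1*2+0=2

7,2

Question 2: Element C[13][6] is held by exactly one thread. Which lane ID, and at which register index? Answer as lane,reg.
23,2

r=13→G=5,rhi=1  c=6→T=3,p=0
L=5*4+3=23  i=1*2+0=2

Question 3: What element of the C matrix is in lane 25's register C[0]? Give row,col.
6,2

L=25->g=25>>2=6, t=25&3=1
[0]->row 6+0=6  col 1·2+0=2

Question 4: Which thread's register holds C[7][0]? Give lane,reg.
28,0

r=7→G=7,rhi=0  c=0→T=0,p=0
L=7*4+0=28  i=0*2+0=0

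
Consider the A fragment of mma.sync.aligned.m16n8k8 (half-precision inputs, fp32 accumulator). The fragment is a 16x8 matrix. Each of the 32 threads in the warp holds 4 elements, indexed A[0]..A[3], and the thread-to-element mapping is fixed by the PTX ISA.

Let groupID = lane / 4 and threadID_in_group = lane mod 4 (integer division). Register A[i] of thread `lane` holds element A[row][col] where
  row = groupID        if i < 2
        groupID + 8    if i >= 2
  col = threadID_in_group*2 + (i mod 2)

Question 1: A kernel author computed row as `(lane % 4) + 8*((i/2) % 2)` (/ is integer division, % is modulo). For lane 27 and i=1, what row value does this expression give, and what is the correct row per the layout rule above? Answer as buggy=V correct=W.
`(lane % 4) + 8*((i/2) % 2)`[27,1]→3
27: G=6,T=3
[1] (6+0,3*2+1) = (6,7)
row: 3 vs 6

buggy=3 correct=6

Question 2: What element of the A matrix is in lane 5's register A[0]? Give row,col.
1,2

L=5->gid=5>>2=1, tid=5&3=1
[0]->row 1+0=1  col 1·2+0=2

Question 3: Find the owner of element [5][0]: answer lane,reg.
20,0

r=5→G=5,rhi=0  c=0→T=0,p=0
L=5*4+0=20  i=0*2+0=0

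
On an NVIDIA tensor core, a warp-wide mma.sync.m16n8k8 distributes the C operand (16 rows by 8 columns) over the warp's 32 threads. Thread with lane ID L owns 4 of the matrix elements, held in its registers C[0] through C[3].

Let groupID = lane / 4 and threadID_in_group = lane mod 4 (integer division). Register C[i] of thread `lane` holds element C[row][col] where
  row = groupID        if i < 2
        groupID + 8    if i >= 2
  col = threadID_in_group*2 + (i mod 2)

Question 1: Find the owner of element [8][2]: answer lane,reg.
1,2

r=8->g=0,rb=1  c=2->t=1,b0=0
L=0*4+1=1  i=1*2+0=2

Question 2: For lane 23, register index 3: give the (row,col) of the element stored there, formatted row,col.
L=23→G=23>>2=5, T=23&3=3
[3]→row 5+8=13  col 3·2+1=7

13,7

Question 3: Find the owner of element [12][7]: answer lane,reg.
19,3

r=12→G=4,rhi=1  c=7→T=3,p=1
L=4*4+3=19  i=1*2+1=3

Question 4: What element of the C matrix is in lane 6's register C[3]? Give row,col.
9,5

lane 6→6/4=1, 6 mod 4=2
i=3  r:1+8→9  c:2·2+1→5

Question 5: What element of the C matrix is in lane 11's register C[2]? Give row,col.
L=11⇒gr=11>>2=2, th=11&3=3
[2]⇒row 2+8=10  col 3·2+0=6

10,6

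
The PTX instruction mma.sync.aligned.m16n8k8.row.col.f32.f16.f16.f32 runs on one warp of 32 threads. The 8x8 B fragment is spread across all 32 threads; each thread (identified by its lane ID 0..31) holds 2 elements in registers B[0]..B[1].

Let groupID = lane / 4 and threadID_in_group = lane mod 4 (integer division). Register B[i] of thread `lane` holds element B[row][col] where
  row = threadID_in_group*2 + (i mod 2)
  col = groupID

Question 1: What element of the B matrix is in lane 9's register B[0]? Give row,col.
lane 9: G=2 (9/4), T=1 (9%4)
i=0: r=1*2+0=2, c=G=2

2,2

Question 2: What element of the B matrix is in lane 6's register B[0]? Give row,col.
4,1

lane 6: g=1 (6/4), t=2 (6%4)
i=0: r=2*2+0=4, c=g=1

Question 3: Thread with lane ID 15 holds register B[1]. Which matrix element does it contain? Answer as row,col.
7,3

lane 15⇒15/4=3, 15 mod 4=3
i=1  r:2·3+1⇒7  c:3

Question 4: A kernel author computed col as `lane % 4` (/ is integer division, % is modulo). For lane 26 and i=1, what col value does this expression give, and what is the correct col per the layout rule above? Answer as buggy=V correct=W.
`lane % 4`[26,1]⇒2
lane 26: gr=6 (26/4), th=2 (26%4)
i=1: r=2*2+1=5, c=gr=6
col: 2 vs 6

buggy=2 correct=6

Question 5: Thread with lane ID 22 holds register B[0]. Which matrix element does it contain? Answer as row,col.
lane 22: gr=5 (22/4), th=2 (22%4)
i=0: r=2*2+0=4, c=gr=5

4,5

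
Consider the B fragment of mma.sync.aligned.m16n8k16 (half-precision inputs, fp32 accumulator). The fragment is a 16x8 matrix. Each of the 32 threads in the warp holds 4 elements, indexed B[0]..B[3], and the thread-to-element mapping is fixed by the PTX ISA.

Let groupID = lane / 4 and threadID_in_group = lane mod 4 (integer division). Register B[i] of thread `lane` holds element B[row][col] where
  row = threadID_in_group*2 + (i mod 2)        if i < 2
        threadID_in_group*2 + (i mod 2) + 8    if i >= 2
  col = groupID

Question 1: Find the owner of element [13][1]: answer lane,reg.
c=1⇒gr=1  r=13⇒Rb=1,th=2,odd=1
L=1*4+2=6  i=1*2+1=3

6,3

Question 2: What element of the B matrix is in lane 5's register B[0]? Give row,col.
2,1

L=5⇒gr=5>>2=1, th=5&3=1
[0]⇒row 1·2+0+0=2  col gr=1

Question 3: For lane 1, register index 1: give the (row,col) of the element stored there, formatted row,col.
3,0

lane 1->1/4=0, 1 mod 4=1
i=1  r:2·1+1+0->3  c:0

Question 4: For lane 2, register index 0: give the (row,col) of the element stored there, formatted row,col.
4,0

2: grp=0,tig=2
[0] (2*2+0+0,0) = (4,0)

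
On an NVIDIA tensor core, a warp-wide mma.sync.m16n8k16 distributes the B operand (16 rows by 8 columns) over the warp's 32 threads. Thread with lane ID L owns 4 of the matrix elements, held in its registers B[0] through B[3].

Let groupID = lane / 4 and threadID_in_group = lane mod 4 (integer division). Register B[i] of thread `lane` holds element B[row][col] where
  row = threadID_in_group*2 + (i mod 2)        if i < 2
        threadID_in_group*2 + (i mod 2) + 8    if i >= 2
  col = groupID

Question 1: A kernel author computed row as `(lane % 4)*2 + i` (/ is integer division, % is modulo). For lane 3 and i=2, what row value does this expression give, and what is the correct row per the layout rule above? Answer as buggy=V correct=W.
`(lane % 4)*2 + i`[3,2]->8
lane 3->3/4=0, 3 mod 4=3
i=2  r:2·3+0+8->14  c:0
row: 8 vs 14

buggy=8 correct=14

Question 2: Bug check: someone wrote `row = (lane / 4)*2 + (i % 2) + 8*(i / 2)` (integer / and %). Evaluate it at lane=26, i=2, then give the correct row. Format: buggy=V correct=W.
`(lane / 4)*2 + (i % 2) + 8*(i / 2)`[26,2]->20
lane 26->26/4=6, 26 mod 4=2
i=2  r:2·2+0+8->12  c:6
row: 20 vs 12

buggy=20 correct=12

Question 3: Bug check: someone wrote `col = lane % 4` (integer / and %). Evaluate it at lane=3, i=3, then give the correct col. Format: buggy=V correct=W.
buggy=3 correct=0

`lane % 4`[3,3]->3
3: g=0,t=3
[3] (3*2+1+8,0) = (15,0)
col: 3 vs 0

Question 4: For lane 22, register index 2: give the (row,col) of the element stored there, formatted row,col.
22: gid=5,tid=2
[2] (2*2+0+8,5) = (12,5)

12,5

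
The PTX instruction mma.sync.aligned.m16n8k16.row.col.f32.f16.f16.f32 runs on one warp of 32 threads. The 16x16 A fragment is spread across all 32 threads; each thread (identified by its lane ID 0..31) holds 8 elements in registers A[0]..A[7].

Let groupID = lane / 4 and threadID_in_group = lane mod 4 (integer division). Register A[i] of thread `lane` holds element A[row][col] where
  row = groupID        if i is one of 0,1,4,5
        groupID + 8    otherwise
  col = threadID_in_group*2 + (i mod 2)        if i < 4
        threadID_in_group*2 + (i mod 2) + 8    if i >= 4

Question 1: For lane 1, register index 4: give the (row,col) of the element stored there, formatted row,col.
0,10

lane 1=>1/4=0, 1 mod 4=1
i=4  r:0+0=>0  c:2·1+0+8=>10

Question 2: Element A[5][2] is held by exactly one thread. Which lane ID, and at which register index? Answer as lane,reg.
r=5→G=5,rhi=0  c=2→chi=0,T=1,p=0
L=5*4+1=21  i=0*4+0*2+0=0

21,0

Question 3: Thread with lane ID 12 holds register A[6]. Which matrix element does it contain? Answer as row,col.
11,8

lane 12⇒12/4=3, 12 mod 4=0
i=6  r:3+8⇒11  c:2·0+0+8⇒8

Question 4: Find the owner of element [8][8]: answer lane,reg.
0,6

r: 8->gid=0,r8=1  c: 8->c8=1,tid=0,i&1=0
L=0*4+0=0  i=1*4+1*2+0=6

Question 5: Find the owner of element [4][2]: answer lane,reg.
r=4⇒gr=4,Rb=0  c=2⇒Cb=0,th=1,odd=0
L=4*4+1=17  i=0*4+0*2+0=0

17,0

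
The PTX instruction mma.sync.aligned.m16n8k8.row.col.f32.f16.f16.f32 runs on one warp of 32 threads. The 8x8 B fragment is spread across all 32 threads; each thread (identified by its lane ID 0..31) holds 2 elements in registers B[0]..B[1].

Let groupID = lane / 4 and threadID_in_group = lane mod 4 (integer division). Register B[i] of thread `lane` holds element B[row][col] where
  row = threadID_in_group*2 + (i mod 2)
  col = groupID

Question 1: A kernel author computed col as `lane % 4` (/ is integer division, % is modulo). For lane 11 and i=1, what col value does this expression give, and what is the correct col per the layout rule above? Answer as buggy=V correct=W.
`lane % 4`[11,1]->3
L=11->g=11>>2=2, t=11&3=3
[1]->row 3·2+1=7  col g=2
col: 3 vs 2

buggy=3 correct=2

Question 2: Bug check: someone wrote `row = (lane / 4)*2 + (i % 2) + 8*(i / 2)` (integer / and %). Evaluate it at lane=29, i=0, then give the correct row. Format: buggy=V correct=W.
`(lane / 4)*2 + (i % 2) + 8*(i / 2)`[29,0]->14
lane 29: gid=7 (29/4), tid=1 (29%4)
i=0: r=1*2+0=2, c=gid=7
row: 14 vs 2

buggy=14 correct=2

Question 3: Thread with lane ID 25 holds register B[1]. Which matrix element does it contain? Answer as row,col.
3,6

lane 25->25/4=6, 25 mod 4=1
i=1  r:2·1+1->3  c:6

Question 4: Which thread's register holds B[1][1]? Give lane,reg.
c=1⇒gr=1  r=1⇒th=0,odd=1
L=1*4+0=4  i=1=1

4,1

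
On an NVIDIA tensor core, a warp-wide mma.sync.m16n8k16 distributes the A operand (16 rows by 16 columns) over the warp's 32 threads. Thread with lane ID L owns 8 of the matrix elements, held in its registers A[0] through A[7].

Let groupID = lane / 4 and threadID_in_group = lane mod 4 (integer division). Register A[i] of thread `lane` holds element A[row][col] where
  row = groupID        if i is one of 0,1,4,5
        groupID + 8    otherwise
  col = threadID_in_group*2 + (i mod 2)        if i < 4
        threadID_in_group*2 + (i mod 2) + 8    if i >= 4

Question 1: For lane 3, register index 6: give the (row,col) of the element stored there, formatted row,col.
L=3⇒gr=3>>2=0, th=3&3=3
[6]⇒row 0+8=8  col 3·2+0+8=14

8,14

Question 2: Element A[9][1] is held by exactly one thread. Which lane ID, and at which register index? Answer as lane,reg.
4,3

r:9=>grp=1,rB=1  c:1=>cB=0,tig=0,lo=1
L=1*4+0=4  i=0*4+1*2+1=3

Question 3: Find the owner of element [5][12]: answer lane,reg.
r=5->g=5,rb=0  c=12->cb=1,t=2,b0=0
L=5*4+2=22  i=1*4+0*2+0=4

22,4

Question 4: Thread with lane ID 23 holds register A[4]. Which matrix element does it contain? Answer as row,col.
lane 23: gid=5 (23/4), tid=3 (23%4)
i=4: r=5+0=5, c=3*2+0+8=14

5,14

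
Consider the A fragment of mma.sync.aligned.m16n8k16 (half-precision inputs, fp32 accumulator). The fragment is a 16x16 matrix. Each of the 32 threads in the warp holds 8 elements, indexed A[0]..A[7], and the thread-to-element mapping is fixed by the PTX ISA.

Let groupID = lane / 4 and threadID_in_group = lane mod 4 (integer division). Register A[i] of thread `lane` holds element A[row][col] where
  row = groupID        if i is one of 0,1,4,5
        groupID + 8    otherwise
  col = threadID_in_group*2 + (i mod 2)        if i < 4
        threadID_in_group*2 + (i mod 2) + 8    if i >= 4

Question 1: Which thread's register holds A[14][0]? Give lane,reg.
r: 14->gid=6,r8=1  c: 0->c8=0,tid=0,i&1=0
L=6*4+0=24  i=0*4+1*2+0=2

24,2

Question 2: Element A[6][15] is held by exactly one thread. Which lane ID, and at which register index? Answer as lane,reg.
27,5

r:6=>grp=6,rB=0  c:15=>cB=1,tig=3,lo=1
L=6*4+3=27  i=1*4+0*2+1=5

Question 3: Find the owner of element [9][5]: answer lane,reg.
6,3

r=9→G=1,rhi=1  c=5→chi=0,T=2,p=1
L=1*4+2=6  i=0*4+1*2+1=3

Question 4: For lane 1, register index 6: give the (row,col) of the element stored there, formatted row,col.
8,10

lane 1⇒1/4=0, 1 mod 4=1
i=6  r:0+8⇒8  c:2·1+0+8⇒10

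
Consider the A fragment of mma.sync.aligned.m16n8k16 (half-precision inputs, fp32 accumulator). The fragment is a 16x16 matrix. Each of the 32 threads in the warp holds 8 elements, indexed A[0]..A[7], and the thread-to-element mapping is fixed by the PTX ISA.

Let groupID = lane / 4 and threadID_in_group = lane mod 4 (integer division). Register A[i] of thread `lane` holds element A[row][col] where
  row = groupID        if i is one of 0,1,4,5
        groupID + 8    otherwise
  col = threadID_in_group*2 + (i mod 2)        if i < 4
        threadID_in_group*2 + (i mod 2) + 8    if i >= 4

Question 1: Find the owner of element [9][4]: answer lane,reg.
r: 9->gid=1,r8=1  c: 4->c8=0,tid=2,i&1=0
L=1*4+2=6  i=0*4+1*2+0=2

6,2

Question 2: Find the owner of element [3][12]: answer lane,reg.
14,4

r: 3->gid=3,r8=0  c: 12->c8=1,tid=2,i&1=0
L=3*4+2=14  i=1*4+0*2+0=4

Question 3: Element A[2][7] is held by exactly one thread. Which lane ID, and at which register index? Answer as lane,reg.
r=2⇒gr=2,Rb=0  c=7⇒Cb=0,th=3,odd=1
L=2*4+3=11  i=0*4+0*2+1=1

11,1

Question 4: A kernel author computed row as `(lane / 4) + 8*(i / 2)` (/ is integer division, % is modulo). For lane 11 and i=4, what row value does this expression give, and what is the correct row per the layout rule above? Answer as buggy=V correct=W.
buggy=18 correct=2

`(lane / 4) + 8*(i / 2)`[11,4]->18
L=11->gid=11>>2=2, tid=11&3=3
[4]->row 2+0=2  col 3·2+0+8=14
row: 18 vs 2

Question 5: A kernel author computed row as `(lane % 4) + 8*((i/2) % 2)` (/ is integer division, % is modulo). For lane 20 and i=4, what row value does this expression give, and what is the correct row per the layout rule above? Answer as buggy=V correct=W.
`(lane % 4) + 8*((i/2) % 2)`[20,4]→0
lane 20: G=5 (20/4), T=0 (20%4)
i=4: r=5+0=5, c=0*2+0+8=8
row: 0 vs 5

buggy=0 correct=5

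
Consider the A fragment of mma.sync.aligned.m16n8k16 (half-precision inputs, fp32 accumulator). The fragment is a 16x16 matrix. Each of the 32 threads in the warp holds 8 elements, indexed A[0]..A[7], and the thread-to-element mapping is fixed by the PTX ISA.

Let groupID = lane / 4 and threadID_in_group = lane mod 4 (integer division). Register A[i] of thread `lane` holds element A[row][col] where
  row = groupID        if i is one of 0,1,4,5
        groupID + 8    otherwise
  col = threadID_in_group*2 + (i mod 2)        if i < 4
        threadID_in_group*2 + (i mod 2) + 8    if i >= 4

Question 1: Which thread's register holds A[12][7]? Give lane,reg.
19,3

r=12->g=4,rb=1  c=7->cb=0,t=3,b0=1
L=4*4+3=19  i=0*4+1*2+1=3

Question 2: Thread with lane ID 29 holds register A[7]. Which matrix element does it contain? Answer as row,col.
L=29->g=29>>2=7, t=29&3=1
[7]->row 7+8=15  col 1·2+1+8=11

15,11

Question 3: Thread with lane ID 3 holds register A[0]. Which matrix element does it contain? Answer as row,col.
0,6

lane 3: g=0 (3/4), t=3 (3%4)
i=0: r=0+0=0, c=3*2+0+0=6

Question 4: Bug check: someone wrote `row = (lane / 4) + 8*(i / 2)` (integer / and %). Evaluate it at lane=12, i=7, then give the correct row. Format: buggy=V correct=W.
`(lane / 4) + 8*(i / 2)`[12,7]->27
lane 12->12/4=3, 12 mod 4=0
i=7  r:3+8->11  c:2·0+1+8->9
row: 27 vs 11

buggy=27 correct=11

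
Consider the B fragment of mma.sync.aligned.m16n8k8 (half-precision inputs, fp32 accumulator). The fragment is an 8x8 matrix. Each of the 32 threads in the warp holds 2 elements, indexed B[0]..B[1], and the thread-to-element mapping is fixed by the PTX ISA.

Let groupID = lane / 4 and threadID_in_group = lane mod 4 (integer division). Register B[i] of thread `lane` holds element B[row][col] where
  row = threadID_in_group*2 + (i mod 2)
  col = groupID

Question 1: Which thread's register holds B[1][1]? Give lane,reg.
4,1

c=1⇒gr=1  r=1⇒th=0,odd=1
L=1*4+0=4  i=1=1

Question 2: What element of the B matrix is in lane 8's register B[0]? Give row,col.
0,2

lane 8⇒8/4=2, 8 mod 4=0
i=0  r:2·0+0⇒0  c:2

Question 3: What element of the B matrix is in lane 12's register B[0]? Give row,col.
0,3

lane 12: gid=3 (12/4), tid=0 (12%4)
i=0: r=0*2+0=0, c=gid=3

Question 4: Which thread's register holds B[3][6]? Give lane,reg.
25,1

c: 6->gid=6  r: 3->tid=1,i&1=1
L=6*4+1=25  i=1=1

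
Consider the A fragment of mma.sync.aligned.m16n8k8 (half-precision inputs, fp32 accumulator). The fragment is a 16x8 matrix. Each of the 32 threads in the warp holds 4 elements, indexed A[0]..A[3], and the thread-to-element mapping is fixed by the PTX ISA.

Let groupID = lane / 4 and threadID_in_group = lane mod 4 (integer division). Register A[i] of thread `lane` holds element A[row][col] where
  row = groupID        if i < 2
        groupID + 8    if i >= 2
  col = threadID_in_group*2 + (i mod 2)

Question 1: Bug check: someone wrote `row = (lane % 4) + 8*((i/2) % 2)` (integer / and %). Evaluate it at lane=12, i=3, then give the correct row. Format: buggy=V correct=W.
buggy=8 correct=11

`(lane % 4) + 8*((i/2) % 2)`[12,3]->8
12: g=3,t=0
[3] (3+8,0*2+1) = (11,1)
row: 8 vs 11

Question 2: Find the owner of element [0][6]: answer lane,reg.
3,0

r:0=>grp=0,rB=0  c:6=>tig=3,lo=0
L=0*4+3=3  i=0*2+0=0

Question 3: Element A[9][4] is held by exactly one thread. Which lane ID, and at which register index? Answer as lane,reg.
6,2

r: 9->gid=1,r8=1  c: 4->tid=2,i&1=0
L=1*4+2=6  i=1*2+0=2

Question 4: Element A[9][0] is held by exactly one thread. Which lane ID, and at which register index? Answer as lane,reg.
4,2

r=9->g=1,rb=1  c=0->t=0,b0=0
L=1*4+0=4  i=1*2+0=2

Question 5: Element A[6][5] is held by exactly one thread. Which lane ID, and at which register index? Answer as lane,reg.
r=6→G=6,rhi=0  c=5→T=2,p=1
L=6*4+2=26  i=0*2+1=1

26,1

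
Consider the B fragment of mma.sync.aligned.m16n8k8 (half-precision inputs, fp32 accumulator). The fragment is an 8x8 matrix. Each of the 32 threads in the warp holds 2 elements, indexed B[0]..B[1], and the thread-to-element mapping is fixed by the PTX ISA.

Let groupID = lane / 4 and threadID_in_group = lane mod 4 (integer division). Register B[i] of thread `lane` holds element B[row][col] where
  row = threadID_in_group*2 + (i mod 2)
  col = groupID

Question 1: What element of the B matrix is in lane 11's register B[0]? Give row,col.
lane 11: G=2 (11/4), T=3 (11%4)
i=0: r=3*2+0=6, c=G=2

6,2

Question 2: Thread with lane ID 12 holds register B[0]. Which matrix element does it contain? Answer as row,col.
0,3

lane 12->12/4=3, 12 mod 4=0
i=0  r:2·0+0->0  c:3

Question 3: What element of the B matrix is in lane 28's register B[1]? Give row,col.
L=28->g=28>>2=7, t=28&3=0
[1]->row 0·2+1=1  col g=7

1,7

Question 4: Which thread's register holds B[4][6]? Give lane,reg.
c: 6->gid=6  r: 4->tid=2,i&1=0
L=6*4+2=26  i=0=0

26,0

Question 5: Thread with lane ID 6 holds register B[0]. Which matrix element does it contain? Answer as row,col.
4,1

lane 6->6/4=1, 6 mod 4=2
i=0  r:2·2+0->4  c:1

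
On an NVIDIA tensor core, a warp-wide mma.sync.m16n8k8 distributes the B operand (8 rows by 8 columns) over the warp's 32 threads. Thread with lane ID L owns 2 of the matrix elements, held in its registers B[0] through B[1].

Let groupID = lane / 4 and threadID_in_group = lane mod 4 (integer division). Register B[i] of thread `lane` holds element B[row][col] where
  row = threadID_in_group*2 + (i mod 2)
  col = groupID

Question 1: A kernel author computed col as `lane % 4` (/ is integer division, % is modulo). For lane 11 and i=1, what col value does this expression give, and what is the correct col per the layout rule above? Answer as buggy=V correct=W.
buggy=3 correct=2

`lane % 4`[11,1]⇒3
lane 11⇒11/4=2, 11 mod 4=3
i=1  r:2·3+1⇒7  c:2
col: 3 vs 2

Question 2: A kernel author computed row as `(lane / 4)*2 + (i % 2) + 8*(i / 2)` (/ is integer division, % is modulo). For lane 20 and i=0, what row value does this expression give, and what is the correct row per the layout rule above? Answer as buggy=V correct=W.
`(lane / 4)*2 + (i % 2) + 8*(i / 2)`[20,0]->10
L=20->g=20>>2=5, t=20&3=0
[0]->row 0·2+0=0  col g=5
row: 10 vs 0

buggy=10 correct=0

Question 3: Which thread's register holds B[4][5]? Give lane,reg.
22,0

c:5=>grp=5  r:4=>tig=2,lo=0
L=5*4+2=22  i=0=0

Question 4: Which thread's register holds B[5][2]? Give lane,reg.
10,1

c=2→G=2  r=5→T=2,p=1
L=2*4+2=10  i=1=1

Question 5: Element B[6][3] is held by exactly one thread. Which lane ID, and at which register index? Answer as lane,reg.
c:3=>grp=3  r:6=>tig=3,lo=0
L=3*4+3=15  i=0=0

15,0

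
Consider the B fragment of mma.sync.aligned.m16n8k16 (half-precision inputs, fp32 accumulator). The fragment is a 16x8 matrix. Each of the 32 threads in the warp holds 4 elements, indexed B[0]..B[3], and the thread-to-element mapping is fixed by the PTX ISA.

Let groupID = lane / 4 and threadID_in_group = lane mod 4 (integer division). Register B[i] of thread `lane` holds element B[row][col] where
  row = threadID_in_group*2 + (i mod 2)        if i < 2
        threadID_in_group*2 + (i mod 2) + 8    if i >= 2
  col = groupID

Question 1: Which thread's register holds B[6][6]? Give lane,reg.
27,0

c=6→G=6  r=6→rhi=0,T=3,p=0
L=6*4+3=27  i=0*2+0=0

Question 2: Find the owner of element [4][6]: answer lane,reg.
c: 6->gid=6  r: 4->r8=0,tid=2,i&1=0
L=6*4+2=26  i=0*2+0=0

26,0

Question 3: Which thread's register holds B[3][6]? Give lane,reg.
c: 6->gid=6  r: 3->r8=0,tid=1,i&1=1
L=6*4+1=25  i=0*2+1=1

25,1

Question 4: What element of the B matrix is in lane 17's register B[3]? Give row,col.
11,4

L=17->gid=17>>2=4, tid=17&3=1
[3]->row 1·2+1+8=11  col gid=4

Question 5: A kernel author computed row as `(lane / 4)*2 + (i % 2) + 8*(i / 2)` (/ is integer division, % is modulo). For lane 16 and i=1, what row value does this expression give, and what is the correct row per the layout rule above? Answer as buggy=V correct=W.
`(lane / 4)*2 + (i % 2) + 8*(i / 2)`[16,1]⇒9
lane 16: gr=4 (16/4), th=0 (16%4)
i=1: r=0*2+1+0=1, c=gr=4
row: 9 vs 1

buggy=9 correct=1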